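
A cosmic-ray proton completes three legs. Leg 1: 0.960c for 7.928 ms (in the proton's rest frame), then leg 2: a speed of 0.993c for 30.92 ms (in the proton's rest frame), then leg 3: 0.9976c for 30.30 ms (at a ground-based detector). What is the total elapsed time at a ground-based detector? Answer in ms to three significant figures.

Leg 1: γ = 1/√(1 − 0.960²) = 25/7 ≈ 3.571; Δt_1 = 3.571 × 7.928 = 28.31 ms.
Leg 2: γ = 1/√(1 − 0.993²) = 1/√0.01395 = 8.466; Δt_2 = 8.466 × 30.92 = 261.8 ms.
Leg 3: 30.30 ms is already measured at a ground-based detector.
Total: 28.31 + 261.8 + 30.30 ms.

Δt = 320 ms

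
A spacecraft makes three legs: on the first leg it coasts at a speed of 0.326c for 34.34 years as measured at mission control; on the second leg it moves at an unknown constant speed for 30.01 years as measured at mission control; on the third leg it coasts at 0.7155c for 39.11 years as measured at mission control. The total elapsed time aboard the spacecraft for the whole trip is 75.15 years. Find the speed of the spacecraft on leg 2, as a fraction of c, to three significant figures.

Leg 1: γ = 1/√(1 − 0.326²) = 1/√0.8937 = 1.058; τ_1 = 34.34/1.058 = 32.46 years.
Leg 2: speed unknown; τ_2 = 30.01/γ_2.
Leg 3: γ = 1/√(1 − 0.7155²) = 1/√0.4881 = 1.431; τ_3 = 39.11/1.431 = 27.32 years.
Total proper time: 32.46 + τ_2 + 27.32 = 75.15, so τ_2 = 75.15 − 59.79 = 15.36 years.
γ_2 = 30.01/15.36 = 1.953; β = √(1 − 1/γ²) = √0.7379.

β = 0.859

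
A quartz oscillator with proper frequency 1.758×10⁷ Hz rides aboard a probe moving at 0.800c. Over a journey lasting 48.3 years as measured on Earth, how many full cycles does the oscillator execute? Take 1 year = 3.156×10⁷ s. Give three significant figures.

γ = 1/√(1 − 0.800²) = 5/3 ≈ 1.667
The oscillator's own cycle count is N = f × τ where τ is the proper time aboard the probe. τ = Δt/γ = 48.3/1.667 = 28.98 years = 9.146×10⁸ s.
N = 1.758×10⁷ × 9.146×10⁸ = 1.608×10¹⁶.

N = 1.61×10¹⁶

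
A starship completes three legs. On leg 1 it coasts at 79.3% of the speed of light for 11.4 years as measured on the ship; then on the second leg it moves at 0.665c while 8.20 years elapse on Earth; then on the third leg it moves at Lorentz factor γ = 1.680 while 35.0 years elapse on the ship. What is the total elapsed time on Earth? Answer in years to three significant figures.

Leg 1: β = 0.793; γ = 1/√(1 − 0.793²) = 1/√0.3712 = 1.641; Δt_1 = 1.641 × 11.4 = 18.71 years.
Leg 2: 8.20 years is already measured on Earth.
Leg 3: γ = 1.680; Δt_3 = 1.680 × 35.0 = 58.80 years.
Total: 18.71 + 8.200 + 58.80 years.

Δt = 85.7 years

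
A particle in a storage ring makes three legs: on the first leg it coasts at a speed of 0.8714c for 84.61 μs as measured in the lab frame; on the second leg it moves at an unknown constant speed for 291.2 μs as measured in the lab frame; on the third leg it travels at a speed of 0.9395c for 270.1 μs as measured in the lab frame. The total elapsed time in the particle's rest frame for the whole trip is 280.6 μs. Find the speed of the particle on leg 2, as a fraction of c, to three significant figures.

β = 0.864

Leg 1: γ = 1/√(1 − 0.8714²) = 1/√0.2407 = 2.038; τ_1 = 84.61/2.038 = 41.51 μs.
Leg 2: speed unknown; τ_2 = 291.2/γ_2.
Leg 3: γ = 1/√(1 − 0.9395²) = 1/√0.1173 = 2.919; τ_3 = 270.1/2.919 = 92.52 μs.
Total proper time: 41.51 + τ_2 + 92.52 = 280.6, so τ_2 = 280.6 − 134.0 = 146.6 μs.
γ_2 = 291.2/146.6 = 1.987; β = √(1 − 1/γ²) = √0.7467.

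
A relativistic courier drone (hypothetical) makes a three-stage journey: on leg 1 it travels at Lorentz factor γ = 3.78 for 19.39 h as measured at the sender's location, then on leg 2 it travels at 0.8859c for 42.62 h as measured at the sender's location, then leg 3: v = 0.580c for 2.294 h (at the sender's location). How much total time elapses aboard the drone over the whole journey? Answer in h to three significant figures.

τ = 26.8 h

Leg 1: γ = 3.78; τ_1 = 19.39/3.780 = 5.130 h.
Leg 2: γ = 1/√(1 − 0.8859²) = 1/√0.2152 = 2.156; τ_2 = 42.62/2.156 = 19.77 h.
Leg 3: γ = 1/√(1 − 0.580²) = 1/√0.6636 = 1.228; τ_3 = 2.294/1.228 = 1.869 h.
Total: 5.130 + 19.77 + 1.869 h.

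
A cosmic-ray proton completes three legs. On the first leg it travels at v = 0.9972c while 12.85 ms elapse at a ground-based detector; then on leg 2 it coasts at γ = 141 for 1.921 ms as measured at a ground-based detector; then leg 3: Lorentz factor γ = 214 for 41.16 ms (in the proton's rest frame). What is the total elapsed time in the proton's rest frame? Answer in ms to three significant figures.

τ = 42.1 ms

Leg 1: γ = 1/√(1 − 0.9972²) = 1/√0.005592 = 13.37; τ_1 = 12.85/13.37 = 0.9609 ms.
Leg 2: γ = 141; τ_2 = 1.921/141.0 = 0.01362 ms.
Leg 3: 41.16 ms is already measured in the proton's rest frame.
Total: 0.9609 + 0.01362 + 41.16 ms.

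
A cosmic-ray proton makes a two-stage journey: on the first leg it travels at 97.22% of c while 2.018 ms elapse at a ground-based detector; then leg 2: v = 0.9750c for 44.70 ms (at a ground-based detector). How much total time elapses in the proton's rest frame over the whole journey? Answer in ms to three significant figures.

τ = 10.4 ms

Leg 1: β = 0.9722; γ = 1/√(1 − 0.9722²) = 1/√0.05483 = 4.271; τ_1 = 2.018/4.271 = 0.4725 ms.
Leg 2: γ = 1/√(1 − 0.9750²) = 1/√0.04938 = 4.500; τ_2 = 44.70/4.500 = 9.933 ms.
Total: 0.4725 + 9.933 ms.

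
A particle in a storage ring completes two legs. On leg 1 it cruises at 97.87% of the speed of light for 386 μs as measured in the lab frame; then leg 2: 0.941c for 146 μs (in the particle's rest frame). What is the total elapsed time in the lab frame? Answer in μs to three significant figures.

Δt = 817 μs

Leg 1: 386 μs is already measured in the lab frame.
Leg 2: γ = 1/√(1 − 0.941²) = 1/√0.1145 = 2.955; Δt_2 = 2.955 × 146 = 431.4 μs.
Total: 386.0 + 431.4 μs.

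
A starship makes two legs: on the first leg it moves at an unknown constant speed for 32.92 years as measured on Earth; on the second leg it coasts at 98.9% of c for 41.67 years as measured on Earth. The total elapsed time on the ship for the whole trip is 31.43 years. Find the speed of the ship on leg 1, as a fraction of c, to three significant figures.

Leg 1: speed unknown; τ_1 = 32.92/γ_1.
Leg 2: β = 0.989; γ = 1/√(1 − 0.989²) = 1/√0.02188 = 6.761; τ_2 = 41.67/6.761 = 6.164 years.
Total proper time: τ_1 + 6.164 = 31.43, so τ_1 = 31.43 − 6.164 = 25.27 years.
γ_1 = 32.92/25.27 = 1.303; β = √(1 − 1/γ²) = √0.4109.

β = 0.641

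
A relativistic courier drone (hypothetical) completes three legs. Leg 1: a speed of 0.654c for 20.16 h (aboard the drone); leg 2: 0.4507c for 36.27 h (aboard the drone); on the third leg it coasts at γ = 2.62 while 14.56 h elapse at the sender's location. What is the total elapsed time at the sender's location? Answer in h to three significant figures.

Leg 1: γ = 1/√(1 − 0.654²) = 1/√0.5723 = 1.322; Δt_1 = 1.322 × 20.16 = 26.65 h.
Leg 2: γ = 1/√(1 − 0.4507²) = 1/√0.7969 = 1.120; Δt_2 = 1.120 × 36.27 = 40.63 h.
Leg 3: 14.56 h is already measured at the sender's location.
Total: 26.65 + 40.63 + 14.56 h.

Δt = 81.8 h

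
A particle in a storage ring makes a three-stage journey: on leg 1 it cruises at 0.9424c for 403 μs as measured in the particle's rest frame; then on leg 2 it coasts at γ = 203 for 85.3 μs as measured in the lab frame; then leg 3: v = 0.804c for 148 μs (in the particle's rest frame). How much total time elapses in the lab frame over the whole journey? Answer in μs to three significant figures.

Leg 1: γ = 1/√(1 − 0.9424²) = 1/√0.1119 = 2.990; Δt_1 = 2.990 × 403 = 1205 μs.
Leg 2: 85.3 μs is already measured in the lab frame.
Leg 3: γ = 1/√(1 − 0.804²) = 1/√0.3536 = 1.682; Δt_3 = 1.682 × 148 = 248.9 μs.
Total: 1205 + 85.30 + 248.9 μs.

Δt = 1540 μs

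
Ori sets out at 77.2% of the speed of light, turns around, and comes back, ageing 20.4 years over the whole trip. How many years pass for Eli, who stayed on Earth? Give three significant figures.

β = 0.772; γ = 1/√(1 − 0.772²) = 1/√0.4040 = 1.573
Earth-frame duration is the dilated interval: Δt = γτ = 1.573 × 20.4 years.

Δt = 32.1 years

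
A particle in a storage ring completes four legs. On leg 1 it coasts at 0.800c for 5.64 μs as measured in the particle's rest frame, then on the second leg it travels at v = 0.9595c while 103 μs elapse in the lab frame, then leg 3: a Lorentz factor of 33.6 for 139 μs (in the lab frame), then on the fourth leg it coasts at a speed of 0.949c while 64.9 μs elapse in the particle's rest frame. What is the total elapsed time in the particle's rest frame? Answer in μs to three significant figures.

Leg 1: 5.64 μs is already measured in the particle's rest frame.
Leg 2: γ = 1/√(1 − 0.9595²) = 1/√0.07936 = 3.550; τ_2 = 103/3.550 = 29.02 μs.
Leg 3: γ = 33.6; τ_3 = 139/33.60 = 4.137 μs.
Leg 4: 64.9 μs is already measured in the particle's rest frame.
Total: 5.640 + 29.02 + 4.137 + 64.90 μs.

τ = 104 μs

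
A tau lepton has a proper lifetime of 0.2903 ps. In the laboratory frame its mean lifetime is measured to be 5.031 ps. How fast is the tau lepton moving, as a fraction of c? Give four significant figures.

v = 0.9983c

γ = Δt/τ₀ = 5.031/0.2903 = 17.33
β = √(1 − 1/γ²) = √(1 − 0.003330) = √0.9967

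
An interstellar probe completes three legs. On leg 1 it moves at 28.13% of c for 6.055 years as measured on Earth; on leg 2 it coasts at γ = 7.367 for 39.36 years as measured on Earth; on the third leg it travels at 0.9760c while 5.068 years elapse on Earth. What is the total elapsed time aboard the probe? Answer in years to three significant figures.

τ = 12.3 years

Leg 1: β = 0.2813; γ = 1/√(1 − 0.2813²) = 1/√0.9209 = 1.042; τ_1 = 6.055/1.042 = 5.810 years.
Leg 2: γ = 7.367; τ_2 = 39.36/7.367 = 5.343 years.
Leg 3: γ = 1/√(1 − 0.9760²) = 1/√0.04742 = 4.592; τ_3 = 5.068/4.592 = 1.104 years.
Total: 5.810 + 5.343 + 1.104 years.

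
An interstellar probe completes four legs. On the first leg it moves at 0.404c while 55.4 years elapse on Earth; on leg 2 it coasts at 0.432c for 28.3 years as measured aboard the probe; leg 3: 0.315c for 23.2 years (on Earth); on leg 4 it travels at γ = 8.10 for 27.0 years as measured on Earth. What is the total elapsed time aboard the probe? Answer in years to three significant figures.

τ = 104 years

Leg 1: γ = 1/√(1 − 0.404²) = 1/√0.8368 = 1.093; τ_1 = 55.4/1.093 = 50.68 years.
Leg 2: 28.3 years is already measured aboard the probe.
Leg 3: γ = 1/√(1 − 0.315²) = 1/√0.9008 = 1.054; τ_3 = 23.2/1.054 = 22.02 years.
Leg 4: γ = 8.10; τ_4 = 27.0/8.100 = 3.333 years.
Total: 50.68 + 28.30 + 22.02 + 3.333 years.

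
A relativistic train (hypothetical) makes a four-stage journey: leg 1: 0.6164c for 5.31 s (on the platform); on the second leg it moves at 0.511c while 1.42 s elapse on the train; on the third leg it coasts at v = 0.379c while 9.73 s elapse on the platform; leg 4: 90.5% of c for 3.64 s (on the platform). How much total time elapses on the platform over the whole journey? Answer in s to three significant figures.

Leg 1: 5.31 s is already measured on the platform.
Leg 2: γ = 1/√(1 − 0.511²) = 1/√0.7389 = 1.163; Δt_2 = 1.163 × 1.42 = 1.652 s.
Leg 3: 9.73 s is already measured on the platform.
Leg 4: 3.64 s is already measured on the platform.
Total: 5.310 + 1.652 + 9.730 + 3.640 s.

Δt = 20.3 s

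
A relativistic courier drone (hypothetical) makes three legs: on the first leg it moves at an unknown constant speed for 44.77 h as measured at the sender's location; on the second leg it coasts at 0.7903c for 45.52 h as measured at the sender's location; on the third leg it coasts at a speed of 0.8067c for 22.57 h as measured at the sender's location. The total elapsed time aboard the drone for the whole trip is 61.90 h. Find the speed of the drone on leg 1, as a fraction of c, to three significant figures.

Leg 1: speed unknown; τ_1 = 44.77/γ_1.
Leg 2: γ = 1/√(1 − 0.7903²) = 1/√0.3754 = 1.632; τ_2 = 45.52/1.632 = 27.89 h.
Leg 3: γ = 1/√(1 − 0.8067²) = 1/√0.3492 = 1.692; τ_3 = 22.57/1.692 = 13.34 h.
Total proper time: τ_1 + 27.89 + 13.34 = 61.90, so τ_1 = 61.90 − 41.23 = 20.67 h.
γ_1 = 44.77/20.67 = 2.166; β = √(1 − 1/γ²) = √0.7868.

β = 0.887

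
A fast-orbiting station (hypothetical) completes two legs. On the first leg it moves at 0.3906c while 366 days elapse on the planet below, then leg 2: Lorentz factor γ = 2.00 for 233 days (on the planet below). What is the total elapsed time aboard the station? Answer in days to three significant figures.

Leg 1: γ = 1/√(1 − 0.3906²) = 1/√0.8474 = 1.086; τ_1 = 366/1.086 = 336.9 days.
Leg 2: γ = 2.00; τ_2 = 233/2.000 = 116.5 days.
Total: 336.9 + 116.5 days.

τ = 453 days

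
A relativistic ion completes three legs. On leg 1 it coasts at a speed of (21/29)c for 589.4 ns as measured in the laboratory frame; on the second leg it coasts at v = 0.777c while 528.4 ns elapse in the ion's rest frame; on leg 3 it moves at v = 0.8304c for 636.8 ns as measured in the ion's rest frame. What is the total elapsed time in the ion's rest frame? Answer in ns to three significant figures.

Leg 1: γ = 1/√(1 − (21/29)²) = 29/20 = 1.450; τ_1 = 589.4/1.450 = 406.5 ns.
Leg 2: 528.4 ns is already measured in the ion's rest frame.
Leg 3: 636.8 ns is already measured in the ion's rest frame.
Total: 406.5 + 528.4 + 636.8 ns.

τ = 1570 ns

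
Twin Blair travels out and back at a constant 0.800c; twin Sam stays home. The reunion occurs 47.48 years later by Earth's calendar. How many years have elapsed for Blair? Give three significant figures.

τ = 28.5 years

γ = 1/√(1 − 0.800²) = 5/3 ≈ 1.667
Blair's clock measures proper time along the trip: τ = Δt/γ = 47.48/1.667 years.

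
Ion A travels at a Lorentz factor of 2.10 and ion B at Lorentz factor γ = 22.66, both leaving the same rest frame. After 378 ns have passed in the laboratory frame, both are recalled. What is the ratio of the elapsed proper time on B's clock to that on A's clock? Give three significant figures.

τ_B/τ_A = 0.0927

A: γ = 2.10. B: γ = 22.66.
τ_A/τ_B = γ_B/γ_A = 22.66/2.100 = 10.79, so τ_B/τ_A = 0.09267.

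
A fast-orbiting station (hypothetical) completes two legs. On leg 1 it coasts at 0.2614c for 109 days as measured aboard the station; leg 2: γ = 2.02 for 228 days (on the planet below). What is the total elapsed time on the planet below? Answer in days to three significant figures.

Leg 1: γ = 1/√(1 − 0.2614²) = 1/√0.9317 = 1.036; Δt_1 = 1.036 × 109 = 112.9 days.
Leg 2: 228 days is already measured on the planet below.
Total: 112.9 + 228.0 days.

Δt = 341 days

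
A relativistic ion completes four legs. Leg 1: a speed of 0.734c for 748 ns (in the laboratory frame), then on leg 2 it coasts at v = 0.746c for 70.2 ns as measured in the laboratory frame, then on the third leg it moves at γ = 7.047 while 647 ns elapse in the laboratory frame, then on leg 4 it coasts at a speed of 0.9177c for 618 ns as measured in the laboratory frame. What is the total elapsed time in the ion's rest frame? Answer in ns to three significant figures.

τ = 892 ns

Leg 1: γ = 1/√(1 − 0.734²) = 1/√0.4612 = 1.472; τ_1 = 748/1.472 = 508.0 ns.
Leg 2: γ = 1/√(1 − 0.746²) = 1/√0.4435 = 1.502; τ_2 = 70.2/1.502 = 46.75 ns.
Leg 3: γ = 7.047; τ_3 = 647/7.047 = 91.81 ns.
Leg 4: γ = 1/√(1 − 0.9177²) = 1/√0.1578 = 2.517; τ_4 = 618/2.517 = 245.5 ns.
Total: 508.0 + 46.75 + 91.81 + 245.5 ns.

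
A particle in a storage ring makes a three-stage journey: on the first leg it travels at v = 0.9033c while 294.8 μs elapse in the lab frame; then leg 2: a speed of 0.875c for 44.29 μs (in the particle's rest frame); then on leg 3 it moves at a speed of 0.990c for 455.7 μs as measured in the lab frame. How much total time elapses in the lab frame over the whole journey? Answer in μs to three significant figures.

Leg 1: 294.8 μs is already measured in the lab frame.
Leg 2: γ = 1/√(1 − 0.875²) = 1/√0.2344 = 2.066; Δt_2 = 2.066 × 44.29 = 91.49 μs.
Leg 3: 455.7 μs is already measured in the lab frame.
Total: 294.8 + 91.49 + 455.7 μs.

Δt = 842 μs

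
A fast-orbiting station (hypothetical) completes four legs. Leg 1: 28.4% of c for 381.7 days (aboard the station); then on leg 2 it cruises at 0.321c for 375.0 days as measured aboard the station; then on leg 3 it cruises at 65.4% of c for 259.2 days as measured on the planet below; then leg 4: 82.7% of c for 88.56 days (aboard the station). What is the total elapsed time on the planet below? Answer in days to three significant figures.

Δt = 1210 days

Leg 1: β = 0.284; γ = 1/√(1 − 0.284²) = 1/√0.9193 = 1.043; Δt_1 = 1.043 × 381.7 = 398.1 days.
Leg 2: γ = 1/√(1 − 0.321²) = 1/√0.8970 = 1.056; Δt_2 = 1.056 × 375.0 = 396.0 days.
Leg 3: 259.2 days is already measured on the planet below.
Leg 4: β = 0.827; γ = 1/√(1 − 0.827²) = 1/√0.3161 = 1.779; Δt_4 = 1.779 × 88.56 = 157.5 days.
Total: 398.1 + 396.0 + 259.2 + 157.5 days.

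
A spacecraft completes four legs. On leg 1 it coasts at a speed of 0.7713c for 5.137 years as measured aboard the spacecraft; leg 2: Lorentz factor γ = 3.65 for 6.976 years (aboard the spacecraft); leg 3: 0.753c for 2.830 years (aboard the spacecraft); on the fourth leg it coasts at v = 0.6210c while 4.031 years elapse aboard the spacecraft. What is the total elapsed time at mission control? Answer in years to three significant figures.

Leg 1: γ = 1/√(1 − 0.7713²) = 1/√0.4051 = 1.571; Δt_1 = 1.571 × 5.137 = 8.071 years.
Leg 2: γ = 3.65; Δt_2 = 3.650 × 6.976 = 25.46 years.
Leg 3: γ = 1/√(1 − 0.753²) = 1/√0.4330 = 1.520; Δt_3 = 1.520 × 2.830 = 4.301 years.
Leg 4: γ = 1/√(1 − 0.6210²) = 1/√0.6144 = 1.276; Δt_4 = 1.276 × 4.031 = 5.143 years.
Total: 8.071 + 25.46 + 4.301 + 5.143 years.

Δt = 43.0 years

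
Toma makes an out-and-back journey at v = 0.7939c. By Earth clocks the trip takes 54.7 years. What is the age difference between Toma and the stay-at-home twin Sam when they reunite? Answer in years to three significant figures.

Δt − τ = 21.4 years

γ = 1/√(1 − 0.7939²) = 1/√0.3697 = 1.645
Toma's elapsed proper time: τ = 54.7/1.645 = 33.26 years.
Age gap = Δt − τ = 54.7 − 33.26 years.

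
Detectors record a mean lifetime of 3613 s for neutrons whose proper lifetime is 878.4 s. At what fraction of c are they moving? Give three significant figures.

v = 0.970c

γ = Δt/τ₀ = 3613/878.4 = 4.113
β = √(1 − 1/γ²) = √(1 − 0.05911) = √0.9409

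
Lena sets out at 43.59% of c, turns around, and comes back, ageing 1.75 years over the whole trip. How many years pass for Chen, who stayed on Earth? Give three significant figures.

β = 0.4359; γ = 1/√(1 − 0.4359²) = 1/√0.8100 = 1.111
Earth-frame duration is the dilated interval: Δt = γτ = 1.111 × 1.75 years.

Δt = 1.94 years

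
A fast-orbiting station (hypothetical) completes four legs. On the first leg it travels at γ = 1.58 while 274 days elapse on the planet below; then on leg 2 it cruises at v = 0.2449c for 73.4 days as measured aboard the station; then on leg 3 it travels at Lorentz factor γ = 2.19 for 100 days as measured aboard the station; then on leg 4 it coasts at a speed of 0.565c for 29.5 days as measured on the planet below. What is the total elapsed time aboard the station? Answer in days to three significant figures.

Leg 1: γ = 1.58; τ_1 = 274/1.580 = 173.4 days.
Leg 2: 73.4 days is already measured aboard the station.
Leg 3: 100 days is already measured aboard the station.
Leg 4: γ = 1/√(1 − 0.565²) = 1/√0.6808 = 1.212; τ_4 = 29.5/1.212 = 24.34 days.
Total: 173.4 + 73.40 + 100.0 + 24.34 days.

τ = 371 days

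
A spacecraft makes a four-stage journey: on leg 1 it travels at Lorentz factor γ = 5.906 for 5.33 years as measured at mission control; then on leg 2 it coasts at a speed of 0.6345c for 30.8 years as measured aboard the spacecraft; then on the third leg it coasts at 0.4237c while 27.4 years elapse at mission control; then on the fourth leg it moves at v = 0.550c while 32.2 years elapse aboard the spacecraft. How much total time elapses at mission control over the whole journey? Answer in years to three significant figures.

Δt = 111 years

Leg 1: 5.33 years is already measured at mission control.
Leg 2: γ = 1/√(1 − 0.6345²) = 1/√0.5974 = 1.294; Δt_2 = 1.294 × 30.8 = 39.85 years.
Leg 3: 27.4 years is already measured at mission control.
Leg 4: γ = 1/√(1 − 0.550²) = 1/√0.6975 = 1.197; Δt_4 = 1.197 × 32.2 = 38.56 years.
Total: 5.330 + 39.85 + 27.40 + 38.56 years.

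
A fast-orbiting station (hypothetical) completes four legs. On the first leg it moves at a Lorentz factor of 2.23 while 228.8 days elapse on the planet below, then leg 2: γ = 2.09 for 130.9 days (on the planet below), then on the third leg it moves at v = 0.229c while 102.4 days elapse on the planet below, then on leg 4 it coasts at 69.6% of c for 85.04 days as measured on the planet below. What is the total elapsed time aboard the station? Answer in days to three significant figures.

τ = 326 days

Leg 1: γ = 2.23; τ_1 = 228.8/2.230 = 102.6 days.
Leg 2: γ = 2.09; τ_2 = 130.9/2.090 = 62.63 days.
Leg 3: γ = 1/√(1 − 0.229²) = 1/√0.9476 = 1.027; τ_3 = 102.4/1.027 = 99.68 days.
Leg 4: β = 0.696; γ = 1/√(1 − 0.696²) = 1/√0.5156 = 1.393; τ_4 = 85.04/1.393 = 61.06 days.
Total: 102.6 + 62.63 + 99.68 + 61.06 days.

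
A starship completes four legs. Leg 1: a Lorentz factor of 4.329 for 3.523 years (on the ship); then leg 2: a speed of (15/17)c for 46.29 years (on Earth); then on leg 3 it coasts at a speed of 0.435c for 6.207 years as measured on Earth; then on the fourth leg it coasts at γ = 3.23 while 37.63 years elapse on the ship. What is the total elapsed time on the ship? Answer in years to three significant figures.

Leg 1: 3.523 years is already measured on the ship.
Leg 2: γ = 1/√(1 − (15/17)²) = 17/8 = 2.125; τ_2 = 46.29/2.125 = 21.78 years.
Leg 3: γ = 1/√(1 − 0.435²) = 1/√0.8108 = 1.111; τ_3 = 6.207/1.111 = 5.589 years.
Leg 4: 37.63 years is already measured on the ship.
Total: 3.523 + 21.78 + 5.589 + 37.63 years.

τ = 68.5 years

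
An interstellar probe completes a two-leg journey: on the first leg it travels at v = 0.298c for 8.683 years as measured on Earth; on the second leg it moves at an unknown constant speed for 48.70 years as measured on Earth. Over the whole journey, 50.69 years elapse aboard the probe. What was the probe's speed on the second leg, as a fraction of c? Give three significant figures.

β = 0.492

Leg 1: γ = 1/√(1 − 0.298²) = 1/√0.9112 = 1.048; τ_1 = 8.683/1.048 = 8.288 years.
Leg 2: speed unknown; τ_2 = 48.70/γ_2.
Total proper time: 8.288 + τ_2 = 50.69, so τ_2 = 50.69 − 8.288 = 42.40 years.
γ_2 = 48.70/42.40 = 1.149; β = √(1 − 1/γ²) = √0.2419.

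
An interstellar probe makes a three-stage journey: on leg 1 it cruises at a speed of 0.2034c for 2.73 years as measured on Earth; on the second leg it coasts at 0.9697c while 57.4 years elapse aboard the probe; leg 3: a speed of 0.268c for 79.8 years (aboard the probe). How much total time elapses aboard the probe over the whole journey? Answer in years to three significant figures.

τ = 140 years

Leg 1: γ = 1/√(1 − 0.2034²) = 1/√0.9586 = 1.021; τ_1 = 2.73/1.021 = 2.673 years.
Leg 2: 57.4 years is already measured aboard the probe.
Leg 3: 79.8 years is already measured aboard the probe.
Total: 2.673 + 57.40 + 79.80 years.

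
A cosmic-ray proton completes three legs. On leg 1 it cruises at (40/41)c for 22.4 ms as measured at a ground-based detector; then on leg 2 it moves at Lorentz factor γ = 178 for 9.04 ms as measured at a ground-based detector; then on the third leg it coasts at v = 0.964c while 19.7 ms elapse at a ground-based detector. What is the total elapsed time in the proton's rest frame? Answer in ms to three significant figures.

τ = 10.2 ms

Leg 1: γ = 1/√(1 − (40/41)²) = 41/9 ≈ 4.556; τ_1 = 22.4/4.556 = 4.917 ms.
Leg 2: γ = 178; τ_2 = 9.04/178.0 = 0.05079 ms.
Leg 3: γ = 1/√(1 − 0.964²) = 1/√0.07070 = 3.761; τ_3 = 19.7/3.761 = 5.238 ms.
Total: 4.917 + 0.05079 + 5.238 ms.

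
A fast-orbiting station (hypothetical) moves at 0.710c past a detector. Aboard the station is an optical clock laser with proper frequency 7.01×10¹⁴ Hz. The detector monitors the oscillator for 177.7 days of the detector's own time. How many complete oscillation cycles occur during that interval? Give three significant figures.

N = 7.58×10²¹

γ = 1/√(1 − 0.710²) = 1/√0.4959 = 1.420
During 177.7 days of lab time, the oscillator's proper time advances by τ = Δt/γ = 177.7/1.420 = 125.1 days = 1.081×10⁷ s.
N = f × τ = 7.01×10¹⁴ × 1.081×10⁷ = 7.579×10²¹.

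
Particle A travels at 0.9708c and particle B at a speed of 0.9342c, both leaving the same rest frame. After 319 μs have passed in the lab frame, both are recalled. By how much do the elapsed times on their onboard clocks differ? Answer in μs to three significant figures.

|τ_A − τ_B| = 37.3 μs

A: γ = 1/√(1 − 0.9708²) = 1/√0.05755 = 4.169; τ_A = 319/4.169 = 76.53 μs.
B: γ = 1/√(1 − 0.9342²) = 1/√0.1273 = 2.803; τ_B = 319/2.803 = 113.8 μs.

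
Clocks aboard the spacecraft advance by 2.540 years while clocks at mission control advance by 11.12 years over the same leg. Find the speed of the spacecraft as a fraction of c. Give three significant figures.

The proper time is measured aboard the spacecraft (both events occur at the spacecraft's location); Δt is measured at mission control. γ = Δt/τ = 11.12/2.540 = 4.378.
β = √(1 − 1/γ²) = √(1 − 0.05217) = √0.9478

β = 0.974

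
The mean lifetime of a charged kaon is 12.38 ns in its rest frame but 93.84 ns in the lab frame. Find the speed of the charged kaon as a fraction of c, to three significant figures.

β = 0.991

γ = Δt/τ₀ = 93.84/12.38 = 7.580
β = √(1 − 1/γ²) = √(1 − 0.01740) = √0.9826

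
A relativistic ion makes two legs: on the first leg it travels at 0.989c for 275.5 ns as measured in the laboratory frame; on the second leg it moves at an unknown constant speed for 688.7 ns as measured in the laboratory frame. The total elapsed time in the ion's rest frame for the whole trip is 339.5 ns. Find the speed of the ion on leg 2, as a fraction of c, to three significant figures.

Leg 1: γ = 1/√(1 − 0.989²) = 1/√0.02188 = 6.761; τ_1 = 275.5/6.761 = 40.75 ns.
Leg 2: speed unknown; τ_2 = 688.7/γ_2.
Total proper time: 40.75 + τ_2 = 339.5, so τ_2 = 339.5 − 40.75 = 298.7 ns.
γ_2 = 688.7/298.7 = 2.305; β = √(1 − 1/γ²) = √0.8118.

β = 0.901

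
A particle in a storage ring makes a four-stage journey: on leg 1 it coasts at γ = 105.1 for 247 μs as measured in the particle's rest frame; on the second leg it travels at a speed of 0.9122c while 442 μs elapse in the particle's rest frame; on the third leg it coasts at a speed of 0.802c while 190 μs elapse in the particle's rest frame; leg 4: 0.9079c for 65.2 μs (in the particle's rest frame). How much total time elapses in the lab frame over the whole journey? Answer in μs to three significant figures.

Leg 1: γ = 105.1; Δt_1 = 105.1 × 247 = 2.596×10⁴ μs.
Leg 2: γ = 1/√(1 − 0.9122²) = 1/√0.1679 = 2.441; Δt_2 = 2.441 × 442 = 1079 μs.
Leg 3: γ = 1/√(1 − 0.802²) = 1/√0.3568 = 1.674; Δt_3 = 1.674 × 190 = 318.1 μs.
Leg 4: γ = 1/√(1 − 0.9079²) = 1/√0.1757 = 2.386; Δt_4 = 2.386 × 65.2 = 155.5 μs.
Total: 2.596×10⁴ + 1079 + 318.1 + 155.5 μs.

Δt = 2.75×10⁴ μs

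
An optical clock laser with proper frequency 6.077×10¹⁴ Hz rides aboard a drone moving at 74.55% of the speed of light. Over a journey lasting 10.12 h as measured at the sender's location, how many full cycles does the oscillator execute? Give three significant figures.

N = 1.48×10¹⁹

β = 0.7455; γ = 1/√(1 − 0.7455²) = 1/√0.4442 = 1.500
The oscillator's own cycle count is N = f × τ where τ is the proper time aboard the drone. τ = Δt/γ = 10.12/1.500 = 6.745 h = 2.428×10⁴ s.
N = 6.077×10¹⁴ × 2.428×10⁴ = 1.476×10¹⁹.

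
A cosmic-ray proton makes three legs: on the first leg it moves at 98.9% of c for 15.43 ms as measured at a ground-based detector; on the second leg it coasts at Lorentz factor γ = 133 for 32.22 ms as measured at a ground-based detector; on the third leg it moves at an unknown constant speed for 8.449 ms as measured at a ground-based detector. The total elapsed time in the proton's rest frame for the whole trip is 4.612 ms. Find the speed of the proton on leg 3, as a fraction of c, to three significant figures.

Leg 1: β = 0.989; γ = 1/√(1 − 0.989²) = 1/√0.02188 = 6.761; τ_1 = 15.43/6.761 = 2.282 ms.
Leg 2: γ = 133; τ_2 = 32.22/133.0 = 0.2423 ms.
Leg 3: speed unknown; τ_3 = 8.449/γ_3.
Total proper time: 2.282 + 0.2423 + τ_3 = 4.612, so τ_3 = 4.612 − 2.525 = 2.087 ms.
γ_3 = 8.449/2.087 = 4.048; β = √(1 − 1/γ²) = √0.9390.

β = 0.969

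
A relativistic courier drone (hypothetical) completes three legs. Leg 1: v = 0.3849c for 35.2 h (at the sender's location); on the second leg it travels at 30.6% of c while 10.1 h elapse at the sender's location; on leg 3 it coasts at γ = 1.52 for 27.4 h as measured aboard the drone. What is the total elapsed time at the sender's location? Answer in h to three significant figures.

Δt = 86.9 h

Leg 1: 35.2 h is already measured at the sender's location.
Leg 2: 10.1 h is already measured at the sender's location.
Leg 3: γ = 1.52; Δt_3 = 1.520 × 27.4 = 41.65 h.
Total: 35.20 + 10.10 + 41.65 h.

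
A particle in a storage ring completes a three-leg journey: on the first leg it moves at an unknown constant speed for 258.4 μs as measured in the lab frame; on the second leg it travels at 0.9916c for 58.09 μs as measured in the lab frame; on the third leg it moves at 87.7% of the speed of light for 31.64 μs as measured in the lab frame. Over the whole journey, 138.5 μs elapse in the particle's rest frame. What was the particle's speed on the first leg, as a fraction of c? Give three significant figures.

Leg 1: speed unknown; τ_1 = 258.4/γ_1.
Leg 2: γ = 1/√(1 − 0.9916²) = 1/√0.01673 = 7.731; τ_2 = 58.09/7.731 = 7.513 μs.
Leg 3: β = 0.877; γ = 1/√(1 − 0.877²) = 1/√0.2309 = 2.081; τ_3 = 31.64/2.081 = 15.20 μs.
Total proper time: τ_1 + 7.513 + 15.20 = 138.5, so τ_1 = 138.5 − 22.72 = 115.8 μs.
γ_1 = 258.4/115.8 = 2.232; β = √(1 − 1/γ²) = √0.7992.

β = 0.894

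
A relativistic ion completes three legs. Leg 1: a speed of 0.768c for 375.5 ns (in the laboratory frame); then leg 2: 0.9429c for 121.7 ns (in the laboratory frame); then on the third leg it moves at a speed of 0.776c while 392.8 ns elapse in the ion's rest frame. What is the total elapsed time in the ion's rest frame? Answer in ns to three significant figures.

Leg 1: γ = 1/√(1 − 0.768²) = 1/√0.4102 = 1.561; τ_1 = 375.5/1.561 = 240.5 ns.
Leg 2: γ = 1/√(1 − 0.9429²) = 1/√0.1109 = 3.002; τ_2 = 121.7/3.002 = 40.54 ns.
Leg 3: 392.8 ns is already measured in the ion's rest frame.
Total: 240.5 + 40.54 + 392.8 ns.

τ = 674 ns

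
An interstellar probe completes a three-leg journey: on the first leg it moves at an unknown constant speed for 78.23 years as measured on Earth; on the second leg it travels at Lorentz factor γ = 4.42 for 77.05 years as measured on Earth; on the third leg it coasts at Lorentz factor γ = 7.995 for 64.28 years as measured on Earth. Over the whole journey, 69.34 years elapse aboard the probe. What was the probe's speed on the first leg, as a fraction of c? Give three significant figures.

Leg 1: speed unknown; τ_1 = 78.23/γ_1.
Leg 2: γ = 4.42; τ_2 = 77.05/4.420 = 17.43 years.
Leg 3: γ = 7.995; τ_3 = 64.28/7.995 = 8.040 years.
Total proper time: τ_1 + 17.43 + 8.040 = 69.34, so τ_1 = 69.34 − 25.47 = 43.87 years.
γ_1 = 78.23/43.87 = 1.783; β = √(1 − 1/γ²) = √0.6856.

β = 0.828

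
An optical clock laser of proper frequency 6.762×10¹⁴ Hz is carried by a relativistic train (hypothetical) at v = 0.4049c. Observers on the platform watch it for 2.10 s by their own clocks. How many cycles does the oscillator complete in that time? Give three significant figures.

N = 1.30×10¹⁵

γ = 1/√(1 − 0.4049²) = 1/√0.8361 = 1.094
During 2.10 s of lab time, the oscillator's proper time advances by τ = Δt/γ = 2.10/1.094 = 1.920 s = 1.920×10⁰ s.
N = f × τ = 6.762×10¹⁴ × 1.920×10⁰ = 1.298×10¹⁵.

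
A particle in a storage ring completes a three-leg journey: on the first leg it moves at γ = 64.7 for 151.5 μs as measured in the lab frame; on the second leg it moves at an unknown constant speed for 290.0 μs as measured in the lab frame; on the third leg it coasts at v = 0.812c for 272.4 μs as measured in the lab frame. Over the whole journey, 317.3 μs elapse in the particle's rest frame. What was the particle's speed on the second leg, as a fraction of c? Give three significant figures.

β = 0.843

Leg 1: γ = 64.7; τ_1 = 151.5/64.70 = 2.342 μs.
Leg 2: speed unknown; τ_2 = 290.0/γ_2.
Leg 3: γ = 1/√(1 − 0.812²) = 1/√0.3407 = 1.713; τ_3 = 272.4/1.713 = 159.0 μs.
Total proper time: 2.342 + τ_2 + 159.0 = 317.3, so τ_2 = 317.3 − 161.3 = 156.0 μs.
γ_2 = 290.0/156.0 = 1.859; β = √(1 − 1/γ²) = √0.7107.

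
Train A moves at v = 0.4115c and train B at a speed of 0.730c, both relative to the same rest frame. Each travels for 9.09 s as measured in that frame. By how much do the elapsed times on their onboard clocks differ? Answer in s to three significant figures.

|τ_A − τ_B| = 2.07 s

A: γ = 1/√(1 − 0.4115²) = 1/√0.8307 = 1.097; τ_A = 9.09/1.097 = 8.285 s.
B: γ = 1/√(1 − 0.730²) = 1/√0.4671 = 1.463; τ_B = 9.09/1.463 = 6.213 s.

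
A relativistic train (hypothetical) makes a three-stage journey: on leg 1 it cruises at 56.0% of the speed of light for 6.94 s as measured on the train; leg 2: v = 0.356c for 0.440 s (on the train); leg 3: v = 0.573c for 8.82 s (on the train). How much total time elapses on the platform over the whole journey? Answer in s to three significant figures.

Leg 1: β = 0.560; γ = 1/√(1 − 0.560²) = 1/√0.6864 = 1.207; Δt_1 = 1.207 × 6.94 = 8.377 s.
Leg 2: γ = 1/√(1 − 0.356²) = 1/√0.8733 = 1.070; Δt_2 = 1.070 × 0.440 = 0.4708 s.
Leg 3: γ = 1/√(1 − 0.573²) = 1/√0.6717 = 1.220; Δt_3 = 1.220 × 8.82 = 10.76 s.
Total: 8.377 + 0.4708 + 10.76 s.

Δt = 19.6 s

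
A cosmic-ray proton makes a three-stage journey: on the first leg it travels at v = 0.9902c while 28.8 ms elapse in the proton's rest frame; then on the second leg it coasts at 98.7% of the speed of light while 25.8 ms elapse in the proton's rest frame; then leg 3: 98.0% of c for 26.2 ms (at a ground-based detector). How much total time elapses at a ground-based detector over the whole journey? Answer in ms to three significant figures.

Leg 1: γ = 1/√(1 − 0.9902²) = 1/√0.01950 = 7.160; Δt_1 = 7.160 × 28.8 = 206.2 ms.
Leg 2: β = 0.987; γ = 1/√(1 − 0.987²) = 1/√0.02583 = 6.222; Δt_2 = 6.222 × 25.8 = 160.5 ms.
Leg 3: 26.2 ms is already measured at a ground-based detector.
Total: 206.2 + 160.5 + 26.20 ms.

Δt = 393 ms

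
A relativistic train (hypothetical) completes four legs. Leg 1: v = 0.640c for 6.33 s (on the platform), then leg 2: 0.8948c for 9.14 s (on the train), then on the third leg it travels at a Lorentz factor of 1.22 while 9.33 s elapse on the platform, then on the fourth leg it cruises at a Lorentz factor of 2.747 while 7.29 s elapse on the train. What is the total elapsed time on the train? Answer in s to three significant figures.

Leg 1: γ = 1/√(1 − 0.640²) = 1/√0.5904 = 1.301; τ_1 = 6.33/1.301 = 4.864 s.
Leg 2: 9.14 s is already measured on the train.
Leg 3: γ = 1.22; τ_3 = 9.33/1.220 = 7.648 s.
Leg 4: 7.29 s is already measured on the train.
Total: 4.864 + 9.140 + 7.648 + 7.290 s.

τ = 28.9 s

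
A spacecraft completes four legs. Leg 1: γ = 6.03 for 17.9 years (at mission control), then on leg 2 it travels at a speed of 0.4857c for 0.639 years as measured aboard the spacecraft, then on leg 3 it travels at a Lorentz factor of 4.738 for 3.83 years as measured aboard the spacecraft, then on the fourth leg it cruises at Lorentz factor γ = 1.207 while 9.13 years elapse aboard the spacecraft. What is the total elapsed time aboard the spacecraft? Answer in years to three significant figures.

Leg 1: γ = 6.03; τ_1 = 17.9/6.030 = 2.968 years.
Leg 2: 0.639 years is already measured aboard the spacecraft.
Leg 3: 3.83 years is already measured aboard the spacecraft.
Leg 4: 9.13 years is already measured aboard the spacecraft.
Total: 2.968 + 0.6390 + 3.830 + 9.130 years.

τ = 16.6 years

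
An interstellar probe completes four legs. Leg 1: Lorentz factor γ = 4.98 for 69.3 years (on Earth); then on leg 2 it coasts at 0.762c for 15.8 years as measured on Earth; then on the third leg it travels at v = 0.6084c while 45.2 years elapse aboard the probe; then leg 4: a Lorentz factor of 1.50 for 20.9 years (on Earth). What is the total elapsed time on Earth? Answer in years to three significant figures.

Leg 1: 69.3 years is already measured on Earth.
Leg 2: 15.8 years is already measured on Earth.
Leg 3: γ = 1/√(1 − 0.6084²) = 1/√0.6298 = 1.260; Δt_3 = 1.260 × 45.2 = 56.95 years.
Leg 4: 20.9 years is already measured on Earth.
Total: 69.30 + 15.80 + 56.95 + 20.90 years.

Δt = 163 years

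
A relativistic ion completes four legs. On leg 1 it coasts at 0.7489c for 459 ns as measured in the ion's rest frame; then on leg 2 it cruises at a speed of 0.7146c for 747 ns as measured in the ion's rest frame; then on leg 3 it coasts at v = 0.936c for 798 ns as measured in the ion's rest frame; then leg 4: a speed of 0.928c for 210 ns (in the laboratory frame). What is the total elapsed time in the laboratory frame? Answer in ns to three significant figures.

Δt = 4240 ns

Leg 1: γ = 1/√(1 − 0.7489²) = 1/√0.4391 = 1.509; Δt_1 = 1.509 × 459 = 692.6 ns.
Leg 2: γ = 1/√(1 − 0.7146²) = 1/√0.4893 = 1.430; Δt_2 = 1.430 × 747 = 1068 ns.
Leg 3: γ = 1/√(1 − 0.936²) = 1/√0.1239 = 2.841; Δt_3 = 2.841 × 798 = 2267 ns.
Leg 4: 210 ns is already measured in the laboratory frame.
Total: 692.6 + 1068 + 2267 + 210.0 ns.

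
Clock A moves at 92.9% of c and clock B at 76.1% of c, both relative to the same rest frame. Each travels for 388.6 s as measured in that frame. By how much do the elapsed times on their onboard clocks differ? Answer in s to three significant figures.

A: β = 0.929; γ = 1/√(1 − 0.929²) = 1/√0.1370 = 2.702; τ_A = 388.6/2.702 = 143.8 s.
B: β = 0.761; γ = 1/√(1 − 0.761²) = 1/√0.4209 = 1.541; τ_B = 388.6/1.541 = 252.1 s.

|τ_A − τ_B| = 108 s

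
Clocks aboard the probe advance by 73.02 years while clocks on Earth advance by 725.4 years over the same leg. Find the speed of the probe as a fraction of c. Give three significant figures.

v = 0.995c

The proper time is measured aboard the probe (both events occur at the probe's location); Δt is measured on Earth. γ = Δt/τ = 725.4/73.02 = 9.934.
β = √(1 − 1/γ²) = √(1 − 0.01013) = √0.9899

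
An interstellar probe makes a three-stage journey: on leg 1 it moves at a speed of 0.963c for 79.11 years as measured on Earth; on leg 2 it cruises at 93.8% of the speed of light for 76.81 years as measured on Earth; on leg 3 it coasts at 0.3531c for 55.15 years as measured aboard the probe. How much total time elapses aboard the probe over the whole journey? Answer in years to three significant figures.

τ = 103 years

Leg 1: γ = 1/√(1 − 0.963²) = 1/√0.07263 = 3.711; τ_1 = 79.11/3.711 = 21.32 years.
Leg 2: β = 0.938; γ = 1/√(1 − 0.938²) = 1/√0.1202 = 2.885; τ_2 = 76.81/2.885 = 26.63 years.
Leg 3: 55.15 years is already measured aboard the probe.
Total: 21.32 + 26.63 + 55.15 years.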